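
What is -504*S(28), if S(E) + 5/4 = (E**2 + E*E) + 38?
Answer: -808794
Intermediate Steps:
S(E) = 147/4 + 2*E**2 (S(E) = -5/4 + ((E**2 + E*E) + 38) = -5/4 + ((E**2 + E**2) + 38) = -5/4 + (2*E**2 + 38) = -5/4 + (38 + 2*E**2) = 147/4 + 2*E**2)
-504*S(28) = -504*(147/4 + 2*28**2) = -504*(147/4 + 2*784) = -504*(147/4 + 1568) = -504*6419/4 = -808794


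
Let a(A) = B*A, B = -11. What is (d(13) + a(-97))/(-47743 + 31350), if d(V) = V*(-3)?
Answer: -1028/16393 ≈ -0.062710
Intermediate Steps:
d(V) = -3*V
a(A) = -11*A
(d(13) + a(-97))/(-47743 + 31350) = (-3*13 - 11*(-97))/(-47743 + 31350) = (-39 + 1067)/(-16393) = 1028*(-1/16393) = -1028/16393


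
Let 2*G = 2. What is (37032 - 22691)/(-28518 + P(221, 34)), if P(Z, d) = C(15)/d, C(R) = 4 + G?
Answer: -487594/969607 ≈ -0.50288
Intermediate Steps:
G = 1 (G = (½)*2 = 1)
C(R) = 5 (C(R) = 4 + 1 = 5)
P(Z, d) = 5/d
(37032 - 22691)/(-28518 + P(221, 34)) = (37032 - 22691)/(-28518 + 5/34) = 14341/(-28518 + 5*(1/34)) = 14341/(-28518 + 5/34) = 14341/(-969607/34) = 14341*(-34/969607) = -487594/969607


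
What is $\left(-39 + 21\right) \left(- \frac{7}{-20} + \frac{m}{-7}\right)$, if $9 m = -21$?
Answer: $- \frac{123}{10} \approx -12.3$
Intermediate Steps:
$m = - \frac{7}{3}$ ($m = \frac{1}{9} \left(-21\right) = - \frac{7}{3} \approx -2.3333$)
$\left(-39 + 21\right) \left(- \frac{7}{-20} + \frac{m}{-7}\right) = \left(-39 + 21\right) \left(- \frac{7}{-20} - \frac{7}{3 \left(-7\right)}\right) = - 18 \left(\left(-7\right) \left(- \frac{1}{20}\right) - - \frac{1}{3}\right) = - 18 \left(\frac{7}{20} + \frac{1}{3}\right) = \left(-18\right) \frac{41}{60} = - \frac{123}{10}$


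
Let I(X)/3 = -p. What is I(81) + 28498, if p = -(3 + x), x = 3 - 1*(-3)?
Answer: 28525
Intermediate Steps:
x = 6 (x = 3 + 3 = 6)
p = -9 (p = -(3 + 6) = -1*9 = -9)
I(X) = 27 (I(X) = 3*(-1*(-9)) = 3*9 = 27)
I(81) + 28498 = 27 + 28498 = 28525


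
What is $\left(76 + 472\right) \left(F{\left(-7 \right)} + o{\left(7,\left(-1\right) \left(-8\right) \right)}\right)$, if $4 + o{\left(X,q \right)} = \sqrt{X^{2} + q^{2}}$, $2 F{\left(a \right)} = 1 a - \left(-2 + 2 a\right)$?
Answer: $274 + 548 \sqrt{113} \approx 6099.3$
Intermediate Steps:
$F{\left(a \right)} = 1 - \frac{a}{2}$ ($F{\left(a \right)} = \frac{1 a - \left(-2 + 2 a\right)}{2} = \frac{a - \left(-2 + 2 a\right)}{2} = \frac{2 - a}{2} = 1 - \frac{a}{2}$)
$o{\left(X,q \right)} = -4 + \sqrt{X^{2} + q^{2}}$
$\left(76 + 472\right) \left(F{\left(-7 \right)} + o{\left(7,\left(-1\right) \left(-8\right) \right)}\right) = \left(76 + 472\right) \left(\left(1 - - \frac{7}{2}\right) - \left(4 - \sqrt{7^{2} + \left(\left(-1\right) \left(-8\right)\right)^{2}}\right)\right) = 548 \left(\left(1 + \frac{7}{2}\right) - \left(4 - \sqrt{49 + 8^{2}}\right)\right) = 548 \left(\frac{9}{2} - \left(4 - \sqrt{49 + 64}\right)\right) = 548 \left(\frac{9}{2} - \left(4 - \sqrt{113}\right)\right) = 548 \left(\frac{1}{2} + \sqrt{113}\right) = 274 + 548 \sqrt{113}$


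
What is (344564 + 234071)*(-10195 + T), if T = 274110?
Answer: 152710456025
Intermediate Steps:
(344564 + 234071)*(-10195 + T) = (344564 + 234071)*(-10195 + 274110) = 578635*263915 = 152710456025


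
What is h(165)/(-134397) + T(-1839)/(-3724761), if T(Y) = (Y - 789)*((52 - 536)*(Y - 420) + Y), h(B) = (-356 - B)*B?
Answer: 42870987868193/55621856013 ≈ 770.76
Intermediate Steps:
h(B) = B*(-356 - B)
T(Y) = (-789 + Y)*(203280 - 483*Y) (T(Y) = (-789 + Y)*(-484*(-420 + Y) + Y) = (-789 + Y)*((203280 - 484*Y) + Y) = (-789 + Y)*(203280 - 483*Y))
h(165)/(-134397) + T(-1839)/(-3724761) = -1*165*(356 + 165)/(-134397) + (-160387920 - 483*(-1839)² + 584367*(-1839))/(-3724761) = -1*165*521*(-1/134397) + (-160387920 - 483*3381921 - 1074650913)*(-1/3724761) = -85965*(-1/134397) + (-160387920 - 1633467843 - 1074650913)*(-1/3724761) = 28655/44799 - 2868506676*(-1/3724761) = 28655/44799 + 956168892/1241587 = 42870987868193/55621856013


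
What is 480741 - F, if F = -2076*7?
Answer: 495273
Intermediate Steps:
F = -14532
480741 - F = 480741 - 1*(-14532) = 480741 + 14532 = 495273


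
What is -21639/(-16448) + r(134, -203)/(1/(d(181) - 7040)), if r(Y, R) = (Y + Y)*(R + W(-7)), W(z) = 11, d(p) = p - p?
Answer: 5958291969159/16448 ≈ 3.6225e+8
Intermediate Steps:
d(p) = 0
r(Y, R) = 2*Y*(11 + R) (r(Y, R) = (Y + Y)*(R + 11) = (2*Y)*(11 + R) = 2*Y*(11 + R))
-21639/(-16448) + r(134, -203)/(1/(d(181) - 7040)) = -21639/(-16448) + (2*134*(11 - 203))/(1/(0 - 7040)) = -21639*(-1/16448) + (2*134*(-192))/(1/(-7040)) = 21639/16448 - 51456/(-1/7040) = 21639/16448 - 51456*(-7040) = 21639/16448 + 362250240 = 5958291969159/16448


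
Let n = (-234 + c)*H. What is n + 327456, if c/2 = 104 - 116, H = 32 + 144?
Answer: 282048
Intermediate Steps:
H = 176
c = -24 (c = 2*(104 - 116) = 2*(-12) = -24)
n = -45408 (n = (-234 - 24)*176 = -258*176 = -45408)
n + 327456 = -45408 + 327456 = 282048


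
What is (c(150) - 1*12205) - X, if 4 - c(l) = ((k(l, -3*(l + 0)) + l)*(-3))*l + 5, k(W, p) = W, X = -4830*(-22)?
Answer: 16534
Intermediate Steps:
X = 106260
c(l) = -1 + 6*l² (c(l) = 4 - (((l + l)*(-3))*l + 5) = 4 - (((2*l)*(-3))*l + 5) = 4 - ((-6*l)*l + 5) = 4 - (-6*l² + 5) = 4 - (5 - 6*l²) = 4 + (-5 + 6*l²) = -1 + 6*l²)
(c(150) - 1*12205) - X = ((-1 + 6*150²) - 1*12205) - 1*106260 = ((-1 + 6*22500) - 12205) - 106260 = ((-1 + 135000) - 12205) - 106260 = (134999 - 12205) - 106260 = 122794 - 106260 = 16534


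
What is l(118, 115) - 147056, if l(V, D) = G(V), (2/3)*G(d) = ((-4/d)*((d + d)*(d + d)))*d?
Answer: -481232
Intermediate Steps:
G(d) = -24*d**2 (G(d) = 3*(((-4/d)*((d + d)*(d + d)))*d)/2 = 3*(((-4/d)*((2*d)*(2*d)))*d)/2 = 3*(((-4/d)*(4*d**2))*d)/2 = 3*((-16*d)*d)/2 = 3*(-16*d**2)/2 = -24*d**2)
l(V, D) = -24*V**2
l(118, 115) - 147056 = -24*118**2 - 147056 = -24*13924 - 147056 = -334176 - 147056 = -481232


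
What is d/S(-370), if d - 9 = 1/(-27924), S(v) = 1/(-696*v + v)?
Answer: 32312826125/13962 ≈ 2.3143e+6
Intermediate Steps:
S(v) = -1/(695*v) (S(v) = 1/(-695*v) = -1/(695*v))
d = 251315/27924 (d = 9 + 1/(-27924) = 9 - 1/27924 = 251315/27924 ≈ 9.0000)
d/S(-370) = 251315/(27924*((-1/695/(-370)))) = 251315/(27924*((-1/695*(-1/370)))) = 251315/(27924*(1/257150)) = (251315/27924)*257150 = 32312826125/13962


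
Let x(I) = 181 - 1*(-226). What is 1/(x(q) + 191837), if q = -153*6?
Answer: 1/192244 ≈ 5.2017e-6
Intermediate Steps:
q = -918
x(I) = 407 (x(I) = 181 + 226 = 407)
1/(x(q) + 191837) = 1/(407 + 191837) = 1/192244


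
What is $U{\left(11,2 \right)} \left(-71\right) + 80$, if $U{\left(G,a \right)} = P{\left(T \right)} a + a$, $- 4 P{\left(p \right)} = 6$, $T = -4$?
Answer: $151$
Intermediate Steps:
$P{\left(p \right)} = - \frac{3}{2}$ ($P{\left(p \right)} = \left(- \frac{1}{4}\right) 6 = - \frac{3}{2}$)
$U{\left(G,a \right)} = - \frac{a}{2}$ ($U{\left(G,a \right)} = - \frac{3 a}{2} + a = - \frac{a}{2}$)
$U{\left(11,2 \right)} \left(-71\right) + 80 = \left(- \frac{1}{2}\right) 2 \left(-71\right) + 80 = \left(-1\right) \left(-71\right) + 80 = 71 + 80 = 151$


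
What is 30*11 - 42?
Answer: 288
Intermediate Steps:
30*11 - 42 = 330 - 42 = 288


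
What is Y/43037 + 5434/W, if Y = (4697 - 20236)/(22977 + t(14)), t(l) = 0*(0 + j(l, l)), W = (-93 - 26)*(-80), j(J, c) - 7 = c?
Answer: 2686661776193/4706979069240 ≈ 0.57078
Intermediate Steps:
j(J, c) = 7 + c
W = 9520 (W = -119*(-80) = 9520)
t(l) = 0 (t(l) = 0*(0 + (7 + l)) = 0*(7 + l) = 0)
Y = -15539/22977 (Y = (4697 - 20236)/(22977 + 0) = -15539/22977 ≈ -0.67628)
Y/43037 + 5434/W = -15539/22977/43037 + 5434/9520 = -15539/22977*1/43037 + 5434*(1/9520) = -15539/988861149 + 2717/4760 = 2686661776193/4706979069240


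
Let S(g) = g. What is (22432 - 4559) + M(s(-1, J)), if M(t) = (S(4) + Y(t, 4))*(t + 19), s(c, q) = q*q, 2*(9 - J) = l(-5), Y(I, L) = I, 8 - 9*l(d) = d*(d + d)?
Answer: 3029497/81 ≈ 37401.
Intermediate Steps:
l(d) = 8/9 - 2*d²/9 (l(d) = 8/9 - d*(d + d)/9 = 8/9 - d*2*d/9 = 8/9 - 2*d²/9)
J = 34/3 (J = 9 - (8/9 - 2/9*(-5)²)/2 = 9 - (8/9 - 2/9*25)/2 = 9 - (8/9 - 50/9)/2 = 9 - ½*(-14/3) = 9 + 7/3 = 34/3 ≈ 11.333)
s(c, q) = q²
M(t) = (4 + t)*(19 + t) (M(t) = (4 + t)*(t + 19) = (4 + t)*(19 + t))
(22432 - 4559) + M(s(-1, J)) = (22432 - 4559) + (76 + ((34/3)²)² + 23*(34/3)²) = 17873 + (76 + (1156/9)² + 23*(1156/9)) = 17873 + (76 + 1336336/81 + 26588/9) = 17873 + 1581784/81 = 3029497/81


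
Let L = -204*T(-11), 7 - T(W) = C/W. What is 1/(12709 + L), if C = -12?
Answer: 11/126539 ≈ 8.6930e-5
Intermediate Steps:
T(W) = 7 + 12/W (T(W) = 7 - (-12)/W = 7 + 12/W)
L = -13260/11 (L = -204*(7 + 12/(-11)) = -204*(7 + 12*(-1/11)) = -204*(7 - 12/11) = -204*65/11 = -13260/11 ≈ -1205.5)
1/(12709 + L) = 1/(12709 - 13260/11) = 1/(126539/11) = 11/126539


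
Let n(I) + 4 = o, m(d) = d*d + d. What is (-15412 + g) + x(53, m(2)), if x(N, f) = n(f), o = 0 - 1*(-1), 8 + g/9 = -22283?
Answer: -216034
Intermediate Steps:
g = -200619 (g = -72 + 9*(-22283) = -72 - 200547 = -200619)
m(d) = d + d² (m(d) = d² + d = d + d²)
o = 1 (o = 0 + 1 = 1)
n(I) = -3 (n(I) = -4 + 1 = -3)
x(N, f) = -3
(-15412 + g) + x(53, m(2)) = (-15412 - 200619) - 3 = -216031 - 3 = -216034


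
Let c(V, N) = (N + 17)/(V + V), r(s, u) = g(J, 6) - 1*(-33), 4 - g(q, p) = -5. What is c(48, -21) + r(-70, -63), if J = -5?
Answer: 1007/24 ≈ 41.958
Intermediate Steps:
g(q, p) = 9 (g(q, p) = 4 - 1*(-5) = 4 + 5 = 9)
r(s, u) = 42 (r(s, u) = 9 - 1*(-33) = 9 + 33 = 42)
c(V, N) = (17 + N)/(2*V) (c(V, N) = (17 + N)/((2*V)) = (17 + N)*(1/(2*V)) = (17 + N)/(2*V))
c(48, -21) + r(-70, -63) = (½)*(17 - 21)/48 + 42 = (½)*(1/48)*(-4) + 42 = -1/24 + 42 = 1007/24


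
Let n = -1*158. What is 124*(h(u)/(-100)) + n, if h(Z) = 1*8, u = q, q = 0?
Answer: -4198/25 ≈ -167.92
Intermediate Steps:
n = -158
u = 0
h(Z) = 8
124*(h(u)/(-100)) + n = 124*(8/(-100)) - 158 = 124*(8*(-1/100)) - 158 = 124*(-2/25) - 158 = -248/25 - 158 = -4198/25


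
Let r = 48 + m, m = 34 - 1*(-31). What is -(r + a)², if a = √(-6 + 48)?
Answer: -(113 + √42)² ≈ -14276.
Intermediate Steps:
m = 65 (m = 34 + 31 = 65)
a = √42 ≈ 6.4807
r = 113 (r = 48 + 65 = 113)
-(r + a)² = -(113 + √42)²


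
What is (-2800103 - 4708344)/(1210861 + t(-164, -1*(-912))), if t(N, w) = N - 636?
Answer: -7508447/1210061 ≈ -6.2050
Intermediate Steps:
t(N, w) = -636 + N
(-2800103 - 4708344)/(1210861 + t(-164, -1*(-912))) = (-2800103 - 4708344)/(1210861 + (-636 - 164)) = -7508447/(1210861 - 800) = -7508447/1210061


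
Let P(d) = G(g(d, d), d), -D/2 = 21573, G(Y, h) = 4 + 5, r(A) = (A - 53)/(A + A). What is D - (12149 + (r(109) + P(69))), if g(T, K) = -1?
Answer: -6028164/109 ≈ -55304.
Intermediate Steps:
r(A) = (-53 + A)/(2*A) (r(A) = (-53 + A)/((2*A)) = (-53 + A)*(1/(2*A)) = (-53 + A)/(2*A))
G(Y, h) = 9
D = -43146 (D = -2*21573 = -43146)
P(d) = 9
D - (12149 + (r(109) + P(69))) = -43146 - (12149 + ((½)*(-53 + 109)/109 + 9)) = -43146 - (12149 + ((½)*(1/109)*56 + 9)) = -43146 - (12149 + (28/109 + 9)) = -43146 - (12149 + 1009/109) = -43146 - 1*1325250/109 = -43146 - 1325250/109 = -6028164/109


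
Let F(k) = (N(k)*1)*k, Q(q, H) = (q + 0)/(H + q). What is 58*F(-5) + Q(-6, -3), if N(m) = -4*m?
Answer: -17398/3 ≈ -5799.3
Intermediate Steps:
Q(q, H) = q/(H + q)
F(k) = -4*k² (F(k) = (-4*k*1)*k = (-4*k)*k = -4*k²)
58*F(-5) + Q(-6, -3) = 58*(-4*(-5)²) - 6/(-3 - 6) = 58*(-4*25) - 6/(-9) = 58*(-100) - 6*(-⅑) = -5800 + ⅔ = -17398/3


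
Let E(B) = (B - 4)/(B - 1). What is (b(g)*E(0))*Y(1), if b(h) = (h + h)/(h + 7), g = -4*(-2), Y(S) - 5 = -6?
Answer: -64/15 ≈ -4.2667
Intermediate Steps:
Y(S) = -1 (Y(S) = 5 - 6 = -1)
g = 8
b(h) = 2*h/(7 + h) (b(h) = (2*h)/(7 + h) = 2*h/(7 + h))
E(B) = (-4 + B)/(-1 + B)
(b(g)*E(0))*Y(1) = ((2*8/(7 + 8))*((-4 + 0)/(-1 + 0)))*(-1) = ((2*8/15)*(-4/(-1)))*(-1) = ((2*8*(1/15))*(-1*(-4)))*(-1) = ((16/15)*4)*(-1) = (64/15)*(-1) = -64/15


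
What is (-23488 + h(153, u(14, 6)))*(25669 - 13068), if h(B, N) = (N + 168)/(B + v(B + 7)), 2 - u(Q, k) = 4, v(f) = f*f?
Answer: -7622172241098/25753 ≈ -2.9597e+8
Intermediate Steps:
v(f) = f**2
u(Q, k) = -2 (u(Q, k) = 2 - 1*4 = 2 - 4 = -2)
h(B, N) = (168 + N)/(B + (7 + B)**2) (h(B, N) = (N + 168)/(B + (B + 7)**2) = (168 + N)/(B + (7 + B)**2))
(-23488 + h(153, u(14, 6)))*(25669 - 13068) = (-23488 + (168 - 2)/(153 + (7 + 153)**2))*(25669 - 13068) = (-23488 + 166/(153 + 160**2))*12601 = (-23488 + 166/(153 + 25600))*12601 = (-23488 + 166/25753)*12601 = -604886298/25753*12601 = -7622172241098/25753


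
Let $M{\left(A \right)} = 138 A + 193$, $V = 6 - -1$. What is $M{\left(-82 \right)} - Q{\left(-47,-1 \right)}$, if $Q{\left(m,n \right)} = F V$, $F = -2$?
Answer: $-11109$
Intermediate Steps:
$V = 7$ ($V = 6 + 1 = 7$)
$Q{\left(m,n \right)} = -14$ ($Q{\left(m,n \right)} = \left(-2\right) 7 = -14$)
$M{\left(A \right)} = 193 + 138 A$
$M{\left(-82 \right)} - Q{\left(-47,-1 \right)} = \left(193 + 138 \left(-82\right)\right) - -14 = \left(193 - 11316\right) + 14 = -11123 + 14 = -11109$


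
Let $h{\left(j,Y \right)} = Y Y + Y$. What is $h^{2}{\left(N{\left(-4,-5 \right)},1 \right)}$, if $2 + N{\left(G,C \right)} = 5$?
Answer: $4$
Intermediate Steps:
$N{\left(G,C \right)} = 3$ ($N{\left(G,C \right)} = -2 + 5 = 3$)
$h{\left(j,Y \right)} = Y + Y^{2}$ ($h{\left(j,Y \right)} = Y^{2} + Y = Y + Y^{2}$)
$h^{2}{\left(N{\left(-4,-5 \right)},1 \right)} = \left(1 \left(1 + 1\right)\right)^{2} = \left(1 \cdot 2\right)^{2} = 2^{2} = 4$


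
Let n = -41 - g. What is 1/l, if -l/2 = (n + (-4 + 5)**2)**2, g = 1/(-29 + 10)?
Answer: -361/1152162 ≈ -0.00031332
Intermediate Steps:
g = -1/19 (g = 1/(-19) = -1/19 ≈ -0.052632)
n = -778/19 (n = -41 - 1*(-1/19) = -41 + 1/19 = -778/19 ≈ -40.947)
l = -1152162/361 (l = -2*(-778/19 + (-4 + 5)**2)**2 = -2*(-778/19 + 1**2)**2 = -2*(-778/19 + 1)**2 = -2*(-759/19)**2 = -2*576081/361 = -1152162/361 ≈ -3191.6)
1/l = 1/(-1152162/361) = -361/1152162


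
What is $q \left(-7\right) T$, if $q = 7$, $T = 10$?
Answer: $-490$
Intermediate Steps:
$q \left(-7\right) T = 7 \left(-7\right) 10 = \left(-49\right) 10 = -490$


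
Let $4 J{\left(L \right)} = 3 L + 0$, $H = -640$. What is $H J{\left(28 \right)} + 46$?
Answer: $-13394$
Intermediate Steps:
$J{\left(L \right)} = \frac{3 L}{4}$ ($J{\left(L \right)} = \frac{3 L + 0}{4} = \frac{3 L}{4}$)
$H J{\left(28 \right)} + 46 = - 640 \cdot \frac{3}{4} \cdot 28 + 46 = \left(-640\right) 21 + 46 = -13440 + 46 = -13394$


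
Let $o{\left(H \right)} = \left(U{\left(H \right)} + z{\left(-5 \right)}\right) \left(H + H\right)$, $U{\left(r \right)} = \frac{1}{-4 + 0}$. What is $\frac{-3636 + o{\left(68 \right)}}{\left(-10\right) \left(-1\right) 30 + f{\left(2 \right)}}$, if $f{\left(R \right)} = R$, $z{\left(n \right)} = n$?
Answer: $- \frac{2175}{151} \approx -14.404$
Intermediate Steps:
$U{\left(r \right)} = - \frac{1}{4}$ ($U{\left(r \right)} = \frac{1}{-4} = - \frac{1}{4}$)
$o{\left(H \right)} = - \frac{21 H}{2}$ ($o{\left(H \right)} = \left(- \frac{1}{4} - 5\right) \left(H + H\right) = - \frac{21 \cdot 2 H}{4} = - \frac{21 H}{2}$)
$\frac{-3636 + o{\left(68 \right)}}{\left(-10\right) \left(-1\right) 30 + f{\left(2 \right)}} = \frac{-3636 - 714}{\left(-10\right) \left(-1\right) 30 + 2} = \frac{-3636 - 714}{10 \cdot 30 + 2} = - \frac{4350}{300 + 2} = - \frac{4350}{302} = \left(-4350\right) \frac{1}{302} = - \frac{2175}{151}$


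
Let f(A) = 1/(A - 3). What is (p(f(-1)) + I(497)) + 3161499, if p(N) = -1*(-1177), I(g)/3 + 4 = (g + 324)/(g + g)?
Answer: 3143690479/994 ≈ 3.1627e+6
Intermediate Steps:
f(A) = 1/(-3 + A)
I(g) = -12 + 3*(324 + g)/(2*g) (I(g) = -12 + 3*((g + 324)/(g + g)) = -12 + 3*((324 + g)/((2*g))) = -12 + 3*((324 + g)*(1/(2*g))) = -12 + 3*((324 + g)/(2*g)) = -12 + 3*(324 + g)/(2*g))
p(N) = 1177
(p(f(-1)) + I(497)) + 3161499 = (1177 + (-21/2 + 486/497)) + 3161499 = (1177 - 9465/994) + 3161499 = 1160473/994 + 3161499 = 3143690479/994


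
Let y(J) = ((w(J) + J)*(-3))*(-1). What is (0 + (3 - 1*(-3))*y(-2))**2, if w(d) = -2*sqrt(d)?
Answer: -1296 + 2592*I*sqrt(2) ≈ -1296.0 + 3665.6*I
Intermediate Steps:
y(J) = -6*sqrt(J) + 3*J (y(J) = ((-2*sqrt(J) + J)*(-3))*(-1) = ((J - 2*sqrt(J))*(-3))*(-1) = (-3*J + 6*sqrt(J))*(-1) = -6*sqrt(J) + 3*J)
(0 + (3 - 1*(-3))*y(-2))**2 = (0 + (3 - 1*(-3))*(-6*I*sqrt(2) + 3*(-2)))**2 = (0 + (3 + 3)*(-6*I*sqrt(2) - 6))**2 = (0 + 6*(-6*I*sqrt(2) - 6))**2 = (0 + 6*(-6 - 6*I*sqrt(2)))**2 = (0 + (-36 - 36*I*sqrt(2)))**2 = (-36 - 36*I*sqrt(2))**2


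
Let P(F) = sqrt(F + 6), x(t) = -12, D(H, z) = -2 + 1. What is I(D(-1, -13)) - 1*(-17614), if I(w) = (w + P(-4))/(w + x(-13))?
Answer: 228983/13 - sqrt(2)/13 ≈ 17614.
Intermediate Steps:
D(H, z) = -1
P(F) = sqrt(6 + F)
I(w) = (w + sqrt(2))/(-12 + w) (I(w) = (w + sqrt(6 - 4))/(w - 12) = (w + sqrt(2))/(-12 + w))
I(D(-1, -13)) - 1*(-17614) = (-1 + sqrt(2))/(-12 - 1) - 1*(-17614) = (-1 + sqrt(2))/(-13) + 17614 = -(-1 + sqrt(2))/13 + 17614 = (1/13 - sqrt(2)/13) + 17614 = 228983/13 - sqrt(2)/13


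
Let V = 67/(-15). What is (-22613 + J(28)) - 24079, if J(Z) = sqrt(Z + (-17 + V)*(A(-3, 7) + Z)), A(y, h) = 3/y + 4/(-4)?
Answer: -46692 + 4*I*sqrt(7455)/15 ≈ -46692.0 + 23.025*I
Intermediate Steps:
A(y, h) = -1 + 3/y (A(y, h) = 3/y + 4*(-1/4) = 3/y - 1 = -1 + 3/y)
V = -67/15 (V = 67*(-1/15) = -67/15 ≈ -4.4667)
J(Z) = sqrt(644/15 - 307*Z/15) (J(Z) = sqrt(Z + (-17 - 67/15)*((3 - 1*(-3))/(-3) + Z)) = sqrt(Z - 322*(-(3 + 3)/3 + Z)/15) = sqrt(Z - 322*(-1/3*6 + Z)/15) = sqrt(Z - 322*(-2 + Z)/15) = sqrt(Z + (644/15 - 322*Z/15)) = sqrt(644/15 - 307*Z/15))
(-22613 + J(28)) - 24079 = (-22613 + sqrt(9660 - 4605*28)/15) - 24079 = (-22613 + sqrt(9660 - 128940)/15) - 24079 = (-22613 + sqrt(-119280)/15) - 24079 = (-22613 + (4*I*sqrt(7455))/15) - 24079 = (-22613 + 4*I*sqrt(7455)/15) - 24079 = -46692 + 4*I*sqrt(7455)/15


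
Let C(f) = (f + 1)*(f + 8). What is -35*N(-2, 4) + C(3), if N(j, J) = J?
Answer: -96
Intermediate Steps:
C(f) = (1 + f)*(8 + f)
-35*N(-2, 4) + C(3) = -35*4 + (8 + 3**2 + 9*3) = -140 + (8 + 9 + 27) = -140 + 44 = -96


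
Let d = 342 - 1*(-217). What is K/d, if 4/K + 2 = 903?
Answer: 4/503659 ≈ 7.9419e-6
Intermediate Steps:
K = 4/901 (K = 4/(-2 + 903) = 4/901 ≈ 0.0044395)
d = 559 (d = 342 + 217 = 559)
K/d = (4/901)/559 = (4/901)*(1/559) = 4/503659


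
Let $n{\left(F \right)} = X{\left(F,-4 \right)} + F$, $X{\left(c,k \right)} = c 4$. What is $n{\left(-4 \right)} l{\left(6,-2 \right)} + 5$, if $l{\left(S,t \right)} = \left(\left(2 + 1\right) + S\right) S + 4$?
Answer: $-1155$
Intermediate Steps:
$X{\left(c,k \right)} = 4 c$
$n{\left(F \right)} = 5 F$ ($n{\left(F \right)} = 4 F + F = 5 F$)
$l{\left(S,t \right)} = 4 + S \left(3 + S\right)$ ($l{\left(S,t \right)} = \left(3 + S\right) S + 4 = S \left(3 + S\right) + 4 = 4 + S \left(3 + S\right)$)
$n{\left(-4 \right)} l{\left(6,-2 \right)} + 5 = 5 \left(-4\right) \left(4 + 6^{2} + 3 \cdot 6\right) + 5 = - 20 \left(4 + 36 + 18\right) + 5 = \left(-20\right) 58 + 5 = -1160 + 5 = -1155$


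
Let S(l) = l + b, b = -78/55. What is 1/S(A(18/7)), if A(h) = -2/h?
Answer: -495/1087 ≈ -0.45538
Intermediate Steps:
b = -78/55 (b = -78*1/55 = -78/55 ≈ -1.4182)
S(l) = -78/55 + l (S(l) = l - 78/55 = -78/55 + l)
1/S(A(18/7)) = 1/(-78/55 - 2/(18/7)) = 1/(-78/55 - 2/(18*(1/7))) = 1/(-78/55 - 2/18/7) = 1/(-78/55 - 2*7/18) = 1/(-78/55 - 7/9) = 1/(-1087/495) = -495/1087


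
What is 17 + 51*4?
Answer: 221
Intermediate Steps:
17 + 51*4 = 17 + 204 = 221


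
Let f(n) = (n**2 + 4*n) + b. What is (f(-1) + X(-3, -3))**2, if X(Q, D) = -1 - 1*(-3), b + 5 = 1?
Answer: 25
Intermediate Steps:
b = -4 (b = -5 + 1 = -4)
X(Q, D) = 2 (X(Q, D) = -1 + 3 = 2)
f(n) = -4 + n**2 + 4*n (f(n) = (n**2 + 4*n) - 4 = -4 + n**2 + 4*n)
(f(-1) + X(-3, -3))**2 = ((-4 + (-1)**2 + 4*(-1)) + 2)**2 = ((-4 + 1 - 4) + 2)**2 = (-7 + 2)**2 = (-5)**2 = 25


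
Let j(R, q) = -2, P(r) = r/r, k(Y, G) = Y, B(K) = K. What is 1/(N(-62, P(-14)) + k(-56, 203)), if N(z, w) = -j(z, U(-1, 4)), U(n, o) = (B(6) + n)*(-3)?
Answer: -1/54 ≈ -0.018519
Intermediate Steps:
P(r) = 1
U(n, o) = -18 - 3*n (U(n, o) = (6 + n)*(-3) = -18 - 3*n)
N(z, w) = 2 (N(z, w) = -1*(-2) = 2)
1/(N(-62, P(-14)) + k(-56, 203)) = 1/(2 - 56) = 1/(-54) = -1/54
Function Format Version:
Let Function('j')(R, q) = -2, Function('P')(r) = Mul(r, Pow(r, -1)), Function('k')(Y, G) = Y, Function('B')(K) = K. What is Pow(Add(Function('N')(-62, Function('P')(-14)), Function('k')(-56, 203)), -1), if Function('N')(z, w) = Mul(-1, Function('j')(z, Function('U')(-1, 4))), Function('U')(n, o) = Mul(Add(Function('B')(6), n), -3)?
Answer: Rational(-1, 54) ≈ -0.018519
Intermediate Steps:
Function('P')(r) = 1
Function('U')(n, o) = Add(-18, Mul(-3, n)) (Function('U')(n, o) = Mul(Add(6, n), -3) = Add(-18, Mul(-3, n)))
Function('N')(z, w) = 2 (Function('N')(z, w) = Mul(-1, -2) = 2)
Pow(Add(Function('N')(-62, Function('P')(-14)), Function('k')(-56, 203)), -1) = Pow(Add(2, -56), -1) = Pow(-54, -1) = Rational(-1, 54)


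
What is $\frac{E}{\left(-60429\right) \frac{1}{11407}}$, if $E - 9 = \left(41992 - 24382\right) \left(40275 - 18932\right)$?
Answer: $- \frac{1429107892091}{20143} \approx -7.0948 \cdot 10^{7}$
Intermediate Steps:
$E = 375850239$ ($E = 9 + \left(41992 - 24382\right) \left(40275 - 18932\right) = 9 + 17610 \cdot 21343 = 9 + 375850230 = 375850239$)
$\frac{E}{\left(-60429\right) \frac{1}{11407}} = \frac{375850239}{\left(-60429\right) \frac{1}{11407}} = \frac{375850239}{- \frac{60429}{11407}} = 375850239 \left(- \frac{11407}{60429}\right) = - \frac{1429107892091}{20143}$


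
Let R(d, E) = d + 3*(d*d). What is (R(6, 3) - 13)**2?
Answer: 10201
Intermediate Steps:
R(d, E) = d + 3*d**2
(R(6, 3) - 13)**2 = (6*(1 + 3*6) - 13)**2 = (6*(1 + 18) - 13)**2 = (6*19 - 13)**2 = (114 - 13)**2 = 101**2 = 10201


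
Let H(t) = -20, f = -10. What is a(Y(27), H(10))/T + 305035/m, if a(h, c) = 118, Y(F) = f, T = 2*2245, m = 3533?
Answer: 685012022/7931585 ≈ 86.365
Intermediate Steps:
T = 4490
Y(F) = -10
a(Y(27), H(10))/T + 305035/m = 118/4490 + 305035/3533 = 118*(1/4490) + 305035*(1/3533) = 59/2245 + 305035/3533 = 685012022/7931585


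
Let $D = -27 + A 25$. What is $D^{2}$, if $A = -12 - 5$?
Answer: $204304$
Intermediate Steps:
$A = -17$
$D = -452$ ($D = -27 - 425 = -452$)
$D^{2} = \left(-452\right)^{2} = 204304$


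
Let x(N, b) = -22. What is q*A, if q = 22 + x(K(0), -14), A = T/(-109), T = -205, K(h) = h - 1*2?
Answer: 0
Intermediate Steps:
K(h) = -2 + h (K(h) = h - 2 = -2 + h)
A = 205/109 (A = -205/(-109) = -205*(-1/109) = 205/109 ≈ 1.8807)
q = 0 (q = 22 - 22 = 0)
q*A = 0*(205/109) = 0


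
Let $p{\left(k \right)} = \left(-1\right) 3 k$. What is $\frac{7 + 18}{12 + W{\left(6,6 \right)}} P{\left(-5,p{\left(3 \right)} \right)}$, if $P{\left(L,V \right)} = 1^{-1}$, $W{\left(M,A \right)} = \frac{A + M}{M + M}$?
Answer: $\frac{25}{13} \approx 1.9231$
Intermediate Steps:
$p{\left(k \right)} = - 3 k$
$W{\left(M,A \right)} = \frac{A + M}{2 M}$
$P{\left(L,V \right)} = 1$
$\frac{7 + 18}{12 + W{\left(6,6 \right)}} P{\left(-5,p{\left(3 \right)} \right)} = \frac{7 + 18}{12 + \frac{6 + 6}{2 \cdot 6}} \cdot 1 = \frac{25}{12 + \frac{1}{2} \cdot \frac{1}{6} \cdot 12} \cdot 1 = \frac{25}{12 + 1} \cdot 1 = \frac{25}{13} \cdot 1 = \frac{25}{13}$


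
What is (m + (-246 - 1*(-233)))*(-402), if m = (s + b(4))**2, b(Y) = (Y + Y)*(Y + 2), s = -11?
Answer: -545112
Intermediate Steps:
b(Y) = 2*Y*(2 + Y) (b(Y) = (2*Y)*(2 + Y) = 2*Y*(2 + Y))
m = 1369 (m = (-11 + 2*4*(2 + 4))**2 = (-11 + 2*4*6)**2 = (-11 + 48)**2 = 37**2 = 1369)
(m + (-246 - 1*(-233)))*(-402) = (1369 + (-246 - 1*(-233)))*(-402) = (1369 + (-246 + 233))*(-402) = (1369 - 13)*(-402) = 1356*(-402) = -545112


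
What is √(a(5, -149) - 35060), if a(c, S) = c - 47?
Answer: I*√35102 ≈ 187.36*I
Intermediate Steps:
a(c, S) = -47 + c
√(a(5, -149) - 35060) = √((-47 + 5) - 35060) = √(-42 - 35060) = √(-35102) = I*√35102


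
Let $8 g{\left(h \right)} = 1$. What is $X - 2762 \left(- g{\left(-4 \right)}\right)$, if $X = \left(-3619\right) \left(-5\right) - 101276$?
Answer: $- \frac{331343}{4} \approx -82836.0$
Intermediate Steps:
$g{\left(h \right)} = \frac{1}{8}$ ($g{\left(h \right)} = \frac{1}{8} \cdot 1 = \frac{1}{8}$)
$X = -83181$ ($X = 18095 - 101276 = -83181$)
$X - 2762 \left(- g{\left(-4 \right)}\right) = -83181 - 2762 \left(\left(-1\right) \frac{1}{8}\right) = -83181 - 2762 \left(- \frac{1}{8}\right) = -83181 - - \frac{1381}{4} = -83181 + \frac{1381}{4} = - \frac{331343}{4}$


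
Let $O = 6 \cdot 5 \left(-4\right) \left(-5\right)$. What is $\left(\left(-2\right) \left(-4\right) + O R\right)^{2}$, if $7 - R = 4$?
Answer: $3268864$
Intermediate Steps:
$R = 3$ ($R = 7 - 4 = 3$)
$O = 600$ ($O = 30 \left(-4\right) \left(-5\right) = \left(-120\right) \left(-5\right) = 600$)
$\left(\left(-2\right) \left(-4\right) + O R\right)^{2} = \left(\left(-2\right) \left(-4\right) + 600 \cdot 3\right)^{2} = \left(8 + 1800\right)^{2} = 1808^{2} = 3268864$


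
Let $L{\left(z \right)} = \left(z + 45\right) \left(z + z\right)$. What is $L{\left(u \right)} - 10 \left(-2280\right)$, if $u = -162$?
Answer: $60708$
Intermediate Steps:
$L{\left(z \right)} = 2 z \left(45 + z\right)$ ($L{\left(z \right)} = \left(45 + z\right) 2 z = 2 z \left(45 + z\right)$)
$L{\left(u \right)} - 10 \left(-2280\right) = 2 \left(-162\right) \left(45 - 162\right) - 10 \left(-2280\right) = 2 \left(-162\right) \left(-117\right) - -22800 = 37908 + 22800 = 60708$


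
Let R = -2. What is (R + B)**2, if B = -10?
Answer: 144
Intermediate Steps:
(R + B)**2 = (-2 - 10)**2 = (-12)**2 = 144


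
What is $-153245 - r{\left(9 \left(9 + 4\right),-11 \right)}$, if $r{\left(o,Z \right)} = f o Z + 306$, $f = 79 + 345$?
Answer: $392137$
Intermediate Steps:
$f = 424$
$r{\left(o,Z \right)} = 306 + 424 Z o$ ($r{\left(o,Z \right)} = 424 o Z + 306 = 424 Z o + 306 = 306 + 424 Z o$)
$-153245 - r{\left(9 \left(9 + 4\right),-11 \right)} = -153245 - \left(306 + 424 \left(-11\right) 9 \left(9 + 4\right)\right) = -153245 - \left(306 + 424 \left(-11\right) 9 \cdot 13\right) = -153245 - \left(306 + 424 \left(-11\right) 117\right) = -153245 - \left(306 - 545688\right) = -153245 - -545382 = -153245 + 545382 = 392137$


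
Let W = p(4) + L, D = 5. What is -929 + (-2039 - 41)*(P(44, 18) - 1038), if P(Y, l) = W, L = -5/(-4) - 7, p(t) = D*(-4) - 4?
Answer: 2219991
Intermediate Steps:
p(t) = -24 (p(t) = 5*(-4) - 4 = -20 - 4 = -24)
L = -23/4 (L = -5*(-¼) - 7 = 5/4 - 7 = -23/4 ≈ -5.7500)
W = -119/4 (W = -24 - 23/4 = -119/4 ≈ -29.750)
P(Y, l) = -119/4
-929 + (-2039 - 41)*(P(44, 18) - 1038) = -929 + (-2039 - 41)*(-119/4 - 1038) = -929 - 2080*(-4271/4) = -929 + 2220920 = 2219991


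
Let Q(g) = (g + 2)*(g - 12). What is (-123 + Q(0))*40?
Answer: -5880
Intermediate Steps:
Q(g) = (-12 + g)*(2 + g) (Q(g) = (2 + g)*(-12 + g) = (-12 + g)*(2 + g))
(-123 + Q(0))*40 = (-123 + (-24 + 0² - 10*0))*40 = (-123 + (-24 + 0 + 0))*40 = (-123 - 24)*40 = -147*40 = -5880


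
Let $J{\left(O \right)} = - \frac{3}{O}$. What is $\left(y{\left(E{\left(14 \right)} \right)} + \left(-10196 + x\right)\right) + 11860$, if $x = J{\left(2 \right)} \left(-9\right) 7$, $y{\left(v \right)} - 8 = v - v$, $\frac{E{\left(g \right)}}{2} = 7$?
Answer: $\frac{3533}{2} \approx 1766.5$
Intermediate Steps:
$E{\left(g \right)} = 14$ ($E{\left(g \right)} = 2 \cdot 7 = 14$)
$y{\left(v \right)} = 8$ ($y{\left(v \right)} = 8 + \left(v - v\right) = 8 + 0 = 8$)
$x = \frac{189}{2}$ ($x = - \frac{3}{2} \left(-9\right) 7 = \left(-3\right) \frac{1}{2} \left(-9\right) 7 = \left(- \frac{3}{2}\right) \left(-9\right) 7 = \frac{27}{2} \cdot 7 = \frac{189}{2} \approx 94.5$)
$\left(y{\left(E{\left(14 \right)} \right)} + \left(-10196 + x\right)\right) + 11860 = \left(8 + \left(-10196 + \frac{189}{2}\right)\right) + 11860 = \left(8 - \frac{20203}{2}\right) + 11860 = - \frac{20187}{2} + 11860 = \frac{3533}{2}$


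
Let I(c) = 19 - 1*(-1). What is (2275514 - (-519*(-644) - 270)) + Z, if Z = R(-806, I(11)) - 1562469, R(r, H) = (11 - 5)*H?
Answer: 379199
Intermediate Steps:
I(c) = 20 (I(c) = 19 + 1 = 20)
R(r, H) = 6*H
Z = -1562349 (Z = 6*20 - 1562469 = 120 - 1562469 = -1562349)
(2275514 - (-519*(-644) - 270)) + Z = (2275514 - (-519*(-644) - 270)) - 1562349 = (2275514 - (334236 - 270)) - 1562349 = (2275514 - 1*333966) - 1562349 = (2275514 - 333966) - 1562349 = 1941548 - 1562349 = 379199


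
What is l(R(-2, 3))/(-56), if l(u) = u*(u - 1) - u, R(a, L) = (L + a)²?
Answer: 1/56 ≈ 0.017857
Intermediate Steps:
l(u) = -u + u*(-1 + u) (l(u) = u*(-1 + u) - u = -u + u*(-1 + u))
l(R(-2, 3))/(-56) = ((3 - 2)²*(-2 + (3 - 2)²))/(-56) = (1²*(-2 + 1²))*(-1/56) = (1*(-2 + 1))*(-1/56) = (1*(-1))*(-1/56) = -1*(-1/56) = 1/56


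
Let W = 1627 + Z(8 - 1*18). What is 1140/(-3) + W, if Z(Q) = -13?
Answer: 1234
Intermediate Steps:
W = 1614 (W = 1627 - 13 = 1614)
1140/(-3) + W = 1140/(-3) + 1614 = 1140*(-⅓) + 1614 = -380 + 1614 = 1234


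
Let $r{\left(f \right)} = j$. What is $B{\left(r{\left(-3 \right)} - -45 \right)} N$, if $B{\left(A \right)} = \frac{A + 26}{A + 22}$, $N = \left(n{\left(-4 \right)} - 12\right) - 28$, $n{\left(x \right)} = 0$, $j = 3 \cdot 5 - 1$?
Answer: $- \frac{3400}{81} \approx -41.975$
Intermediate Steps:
$j = 14$ ($j = 15 - 1 = 14$)
$r{\left(f \right)} = 14$
$N = -40$ ($N = \left(0 - 12\right) - 28 = -12 - 28 = -40$)
$B{\left(A \right)} = \frac{26 + A}{22 + A}$
$B{\left(r{\left(-3 \right)} - -45 \right)} N = \frac{26 + \left(14 - -45\right)}{22 + \left(14 - -45\right)} \left(-40\right) = \frac{26 + \left(14 + 45\right)}{22 + \left(14 + 45\right)} \left(-40\right) = \frac{26 + 59}{22 + 59} \left(-40\right) = \frac{1}{81} \cdot 85 \left(-40\right) = \frac{85}{81} \left(-40\right) = - \frac{3400}{81}$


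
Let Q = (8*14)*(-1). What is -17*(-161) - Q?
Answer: 2849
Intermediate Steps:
Q = -112 (Q = 112*(-1) = -112)
-17*(-161) - Q = -17*(-161) - 1*(-112) = 2737 + 112 = 2849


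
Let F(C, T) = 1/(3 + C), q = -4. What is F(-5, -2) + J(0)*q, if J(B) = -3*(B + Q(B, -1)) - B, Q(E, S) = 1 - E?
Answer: 23/2 ≈ 11.500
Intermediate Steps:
J(B) = -3 - B (J(B) = -3*(B + (1 - B)) - B = -3*1 - B = -3 - B)
F(-5, -2) + J(0)*q = 1/(3 - 5) + (-3 - 1*0)*(-4) = 1/(-2) + (-3 + 0)*(-4) = -1/2 - 3*(-4) = -1/2 + 12 = 23/2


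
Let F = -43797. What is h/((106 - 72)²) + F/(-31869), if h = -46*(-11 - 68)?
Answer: 27740213/6140094 ≈ 4.5179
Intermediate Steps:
h = 3634 (h = -46*(-79) = 3634)
h/((106 - 72)²) + F/(-31869) = 3634/((106 - 72)²) - 43797/(-31869) = 3634/(34²) - 43797*(-1/31869) = 3634/1156 + 14599/10623 = 3634*(1/1156) + 14599/10623 = 1817/578 + 14599/10623 = 27740213/6140094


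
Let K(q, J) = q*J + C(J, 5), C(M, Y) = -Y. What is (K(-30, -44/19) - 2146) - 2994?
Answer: -96435/19 ≈ -5075.5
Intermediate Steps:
K(q, J) = -5 + J*q (K(q, J) = q*J - 1*5 = J*q - 5 = -5 + J*q)
(K(-30, -44/19) - 2146) - 2994 = ((-5 - 44/19*(-30)) - 2146) - 2994 = ((-5 + 1320/19) - 2146) - 2994 = (1225/19 - 2146) - 2994 = -39549/19 - 2994 = -96435/19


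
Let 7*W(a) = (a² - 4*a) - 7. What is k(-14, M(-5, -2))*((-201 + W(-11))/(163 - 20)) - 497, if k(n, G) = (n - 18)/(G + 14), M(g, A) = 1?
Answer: -7422487/15015 ≈ -494.34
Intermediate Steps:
W(a) = -1 - 4*a/7 + a²/7 (W(a) = ((a² - 4*a) - 7)/7 = (-7 + a² - 4*a)/7 = -1 - 4*a/7 + a²/7)
k(n, G) = (-18 + n)/(14 + G)
k(-14, M(-5, -2))*((-201 + W(-11))/(163 - 20)) - 497 = ((-18 - 14)/(14 + 1))*((-201 + (-1 - 4/7*(-11) + (⅐)*(-11)²))/(163 - 20)) - 497 = (-32/15)*((-201 + (-1 + 44/7 + (⅐)*121))/143) - 497 = ((1/15)*(-32))*((-201 + (-1 + 44/7 + 121/7))*(1/143)) - 497 = -32*(-201 + 158/7)/(15*143) - 497 = -(-39968)/(105*143) - 497 = -32/15*(-1249/1001) - 497 = 39968/15015 - 497 = -7422487/15015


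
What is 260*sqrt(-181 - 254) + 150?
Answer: 150 + 260*I*sqrt(435) ≈ 150.0 + 5422.7*I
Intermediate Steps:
260*sqrt(-181 - 254) + 150 = 260*sqrt(-435) + 150 = 260*(I*sqrt(435)) + 150 = 260*I*sqrt(435) + 150 = 150 + 260*I*sqrt(435)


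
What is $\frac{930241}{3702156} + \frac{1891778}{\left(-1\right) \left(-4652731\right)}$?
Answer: $\frac{11331818411539}{17225135988036} \approx 0.65787$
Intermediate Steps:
$\frac{930241}{3702156} + \frac{1891778}{\left(-1\right) \left(-4652731\right)} = 930241 \cdot \frac{1}{3702156} + \frac{1891778}{4652731} = \frac{930241}{3702156} + 1891778 \cdot \frac{1}{4652731} = \frac{930241}{3702156} + \frac{1891778}{4652731} = \frac{11331818411539}{17225135988036}$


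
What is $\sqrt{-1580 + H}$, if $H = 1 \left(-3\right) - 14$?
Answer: $i \sqrt{1597} \approx 39.962 i$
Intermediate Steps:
$H = -17$ ($H = -3 - 14 = -17$)
$\sqrt{-1580 + H} = \sqrt{-1580 - 17} = \sqrt{-1597} = i \sqrt{1597}$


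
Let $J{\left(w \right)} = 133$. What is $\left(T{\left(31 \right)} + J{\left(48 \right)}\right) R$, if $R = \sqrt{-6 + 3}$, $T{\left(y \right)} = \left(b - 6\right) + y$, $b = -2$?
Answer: $156 i \sqrt{3} \approx 270.2 i$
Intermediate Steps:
$T{\left(y \right)} = -8 + y$ ($T{\left(y \right)} = \left(-2 - 6\right) + y = -8 + y$)
$R = i \sqrt{3}$ ($R = \sqrt{-3} = i \sqrt{3} \approx 1.732 i$)
$\left(T{\left(31 \right)} + J{\left(48 \right)}\right) R = \left(\left(-8 + 31\right) + 133\right) i \sqrt{3} = \left(23 + 133\right) i \sqrt{3} = 156 i \sqrt{3}$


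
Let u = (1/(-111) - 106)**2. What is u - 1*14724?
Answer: -42952115/12321 ≈ -3486.1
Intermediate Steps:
u = 138462289/12321 (u = (-1/111 - 106)**2 = (-11767/111)**2 = 138462289/12321 ≈ 11238.)
u - 1*14724 = 138462289/12321 - 1*14724 = 138462289/12321 - 14724 = -42952115/12321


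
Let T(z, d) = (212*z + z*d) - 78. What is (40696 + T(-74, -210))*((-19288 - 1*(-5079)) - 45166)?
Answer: -2402906250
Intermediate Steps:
T(z, d) = -78 + 212*z + d*z (T(z, d) = (212*z + d*z) - 78 = -78 + 212*z + d*z)
(40696 + T(-74, -210))*((-19288 - 1*(-5079)) - 45166) = (40696 + (-78 + 212*(-74) - 210*(-74)))*((-19288 - 1*(-5079)) - 45166) = (40696 + (-78 - 15688 + 15540))*((-19288 + 5079) - 45166) = (40696 - 226)*(-14209 - 45166) = 40470*(-59375) = -2402906250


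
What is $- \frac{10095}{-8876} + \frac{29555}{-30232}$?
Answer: $\frac{10715465}{67084808} \approx 0.15973$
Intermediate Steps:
$- \frac{10095}{-8876} + \frac{29555}{-30232} = \left(-10095\right) \left(- \frac{1}{8876}\right) + 29555 \left(- \frac{1}{30232}\right) = \frac{10095}{8876} - \frac{29555}{30232} = \frac{10715465}{67084808}$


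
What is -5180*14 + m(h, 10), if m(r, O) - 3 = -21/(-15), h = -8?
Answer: -362578/5 ≈ -72516.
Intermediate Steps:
m(r, O) = 22/5 (m(r, O) = 3 - 21/(-15) = 3 - 21*(-1/15) = 3 + 7/5 = 22/5)
-5180*14 + m(h, 10) = -5180*14 + 22/5 = -370*196 + 22/5 = -72520 + 22/5 = -362578/5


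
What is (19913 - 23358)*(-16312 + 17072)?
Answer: -2618200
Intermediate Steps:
(19913 - 23358)*(-16312 + 17072) = -3445*760 = -2618200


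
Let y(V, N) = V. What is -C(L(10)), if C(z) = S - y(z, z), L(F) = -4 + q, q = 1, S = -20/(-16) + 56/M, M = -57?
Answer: -745/228 ≈ -3.2675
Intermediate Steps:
S = 61/228 (S = -20/(-16) + 56/(-57) = -20*(-1/16) + 56*(-1/57) = 5/4 - 56/57 = 61/228 ≈ 0.26754)
L(F) = -3 (L(F) = -4 + 1 = -3)
C(z) = 61/228 - z
-C(L(10)) = -(61/228 - 1*(-3)) = -(61/228 + 3) = -1*745/228 = -745/228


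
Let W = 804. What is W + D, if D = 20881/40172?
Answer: 32319169/40172 ≈ 804.52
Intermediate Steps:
D = 20881/40172 (D = 20881*(1/40172) = 20881/40172 ≈ 0.51979)
W + D = 804 + 20881/40172 = 32319169/40172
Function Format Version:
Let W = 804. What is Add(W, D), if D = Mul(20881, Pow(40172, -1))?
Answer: Rational(32319169, 40172) ≈ 804.52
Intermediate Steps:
D = Rational(20881, 40172) (D = Mul(20881, Rational(1, 40172)) = Rational(20881, 40172) ≈ 0.51979)
Add(W, D) = Add(804, Rational(20881, 40172)) = Rational(32319169, 40172)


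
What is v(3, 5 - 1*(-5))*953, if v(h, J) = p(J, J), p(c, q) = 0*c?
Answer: 0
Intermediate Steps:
p(c, q) = 0
v(h, J) = 0
v(3, 5 - 1*(-5))*953 = 0*953 = 0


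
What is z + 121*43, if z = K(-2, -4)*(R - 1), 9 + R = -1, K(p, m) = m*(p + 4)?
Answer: 5291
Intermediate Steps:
K(p, m) = m*(4 + p)
R = -10 (R = -9 - 1 = -10)
z = 88 (z = (-4*(4 - 2))*(-10 - 1) = -4*2*(-11) = -8*(-11) = 88)
z + 121*43 = 88 + 121*43 = 88 + 5203 = 5291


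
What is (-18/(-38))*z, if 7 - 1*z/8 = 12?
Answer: -360/19 ≈ -18.947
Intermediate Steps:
z = -40 (z = 56 - 8*12 = 56 - 96 = -40)
(-18/(-38))*z = -18/(-38)*(-40) = -18*(-1/38)*(-40) = (9/19)*(-40) = -360/19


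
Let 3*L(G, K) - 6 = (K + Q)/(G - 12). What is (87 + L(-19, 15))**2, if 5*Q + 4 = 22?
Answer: 197136/25 ≈ 7885.4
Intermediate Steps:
Q = 18/5 (Q = -4/5 + (1/5)*22 = -4/5 + 22/5 = 18/5 ≈ 3.6000)
L(G, K) = 2 + (18/5 + K)/(3*(-12 + G)) (L(G, K) = 2 + ((K + 18/5)/(G - 12))/3 = 2 + ((18/5 + K)/(-12 + G))/3 = 2 + (18/5 + K)/(3*(-12 + G)))
(87 + L(-19, 15))**2 = (87 + (-342 + 5*15 + 30*(-19))/(15*(-12 - 19)))**2 = (87 + (1/15)*(-342 + 75 - 570)/(-31))**2 = (87 + (1/15)*(-1/31)*(-837))**2 = (87 + 9/5)**2 = (444/5)**2 = 197136/25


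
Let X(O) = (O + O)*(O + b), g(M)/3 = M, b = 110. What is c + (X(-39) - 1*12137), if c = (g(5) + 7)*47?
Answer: -16641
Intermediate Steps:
g(M) = 3*M
X(O) = 2*O*(110 + O) (X(O) = (O + O)*(O + 110) = (2*O)*(110 + O) = 2*O*(110 + O))
c = 1034 (c = (3*5 + 7)*47 = (15 + 7)*47 = 22*47 = 1034)
c + (X(-39) - 1*12137) = 1034 + (2*(-39)*(110 - 39) - 1*12137) = 1034 + (2*(-39)*71 - 12137) = 1034 + (-5538 - 12137) = 1034 - 17675 = -16641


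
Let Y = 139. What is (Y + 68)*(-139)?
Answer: -28773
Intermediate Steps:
(Y + 68)*(-139) = (139 + 68)*(-139) = 207*(-139) = -28773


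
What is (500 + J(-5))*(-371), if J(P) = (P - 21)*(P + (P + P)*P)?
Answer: 248570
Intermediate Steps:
J(P) = (-21 + P)*(P + 2*P²) (J(P) = (-21 + P)*(P + (2*P)*P) = (-21 + P)*(P + 2*P²))
(500 + J(-5))*(-371) = (500 - 5*(-21 - 41*(-5) + 2*(-5)²))*(-371) = (500 - 5*(-21 + 205 + 2*25))*(-371) = (500 - 5*(-21 + 205 + 50))*(-371) = (500 - 5*234)*(-371) = (500 - 1170)*(-371) = -670*(-371) = 248570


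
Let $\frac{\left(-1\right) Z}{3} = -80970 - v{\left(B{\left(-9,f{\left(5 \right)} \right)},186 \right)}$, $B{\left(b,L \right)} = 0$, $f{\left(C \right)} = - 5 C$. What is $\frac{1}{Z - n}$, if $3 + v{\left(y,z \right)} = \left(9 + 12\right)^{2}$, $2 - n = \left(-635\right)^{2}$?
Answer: $\frac{1}{647447} \approx 1.5445 \cdot 10^{-6}$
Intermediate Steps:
$n = -403223$ ($n = 2 - \left(-635\right)^{2} = 2 - 403225 = -403223$)
$v{\left(y,z \right)} = 438$ ($v{\left(y,z \right)} = -3 + \left(9 + 12\right)^{2} = -3 + 21^{2} = -3 + 441 = 438$)
$Z = 244224$ ($Z = - 3 \left(-80970 - 438\right) = \left(-3\right) \left(-81408\right) = 244224$)
$\frac{1}{Z - n} = \frac{1}{244224 - -403223} = \frac{1}{244224 + 403223} = \frac{1}{647447}$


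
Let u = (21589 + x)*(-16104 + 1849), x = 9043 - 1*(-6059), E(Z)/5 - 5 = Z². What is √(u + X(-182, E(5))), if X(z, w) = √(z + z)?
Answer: √(-523030205 + 2*I*√91) ≈ 0.e-4 + 22870.0*I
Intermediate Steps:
E(Z) = 25 + 5*Z²
X(z, w) = √2*√z (X(z, w) = √(2*z) = √2*√z)
x = 15102 (x = 9043 + 6059 = 15102)
u = -523030205 (u = (21589 + 15102)*(-16104 + 1849) = 36691*(-14255) = -523030205)
√(u + X(-182, E(5))) = √(-523030205 + √2*√(-182)) = √(-523030205 + √2*(I*√182)) = √(-523030205 + 2*I*√91)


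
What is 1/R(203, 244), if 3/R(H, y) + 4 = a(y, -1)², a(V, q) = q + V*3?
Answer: 178119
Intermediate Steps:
a(V, q) = q + 3*V
R(H, y) = 3/(-4 + (-1 + 3*y)²)
1/R(203, 244) = 1/(3/(-4 + (-1 + 3*244)²)) = 1/(3/(-4 + (-1 + 732)²)) = 1/(3/(-4 + 731²)) = 1/(3/(-4 + 534361)) = 1/(3/534357) = 1/(3*(1/534357)) = 1/(1/178119) = 178119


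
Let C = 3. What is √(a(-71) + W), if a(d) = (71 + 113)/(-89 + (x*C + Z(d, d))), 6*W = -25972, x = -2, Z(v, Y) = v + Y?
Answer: I*√27020054/79 ≈ 65.798*I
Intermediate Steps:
Z(v, Y) = Y + v
W = -12986/3 (W = (⅙)*(-25972) = -12986/3 ≈ -4328.7)
a(d) = 184/(-95 + 2*d) (a(d) = (71 + 113)/(-89 + (-2*3 + (d + d))) = 184/(-89 + (-6 + 2*d)) = 184/(-95 + 2*d))
√(a(-71) + W) = √(184/(-95 + 2*(-71)) - 12986/3) = √(184/(-95 - 142) - 12986/3) = √(184/(-237) - 12986/3) = √(184*(-1/237) - 12986/3) = √(-184/237 - 12986/3) = √(-342026/79) = I*√27020054/79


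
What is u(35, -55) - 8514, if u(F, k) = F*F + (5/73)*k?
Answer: -532372/73 ≈ -7292.8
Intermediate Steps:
u(F, k) = F² + 5*k/73 (u(F, k) = F² + (5*(1/73))*k = F² + 5*k/73)
u(35, -55) - 8514 = (35² + (5/73)*(-55)) - 8514 = (1225 - 275/73) - 8514 = 89150/73 - 8514 = -532372/73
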